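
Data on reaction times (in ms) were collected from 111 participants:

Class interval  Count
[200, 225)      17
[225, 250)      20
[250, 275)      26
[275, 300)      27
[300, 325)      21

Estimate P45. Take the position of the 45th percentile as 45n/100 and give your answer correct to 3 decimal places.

Cumulative frequencies: 17, 37, 63, 90, 111
n = 111; position = 45n/100 = 49.95.
This falls in the class [250, 275): L = 250, F = 37, f = 26, h = 25.
45th percentile ≈ 250 + ((49.95 − 37) / 26) × 25 = 262.4519

262.452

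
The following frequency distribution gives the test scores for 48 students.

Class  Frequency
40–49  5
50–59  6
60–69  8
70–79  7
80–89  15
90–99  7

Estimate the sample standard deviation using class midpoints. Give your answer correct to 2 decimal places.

Midpoints: 44.5, 54.5, 64.5, 74.5, 84.5, 94.5
n = 48, Σfm = 3516, mean = 73.2500
Σfm² = 269472
Σf(m − x̄)² = Σfm² − (Σfm)²/n = 269472 − 3516²/48 = 11925.0000
Sample variance = 11925.0000 / 47 = 253.7234
Standard deviation = √253.7234 = 15.9287

15.93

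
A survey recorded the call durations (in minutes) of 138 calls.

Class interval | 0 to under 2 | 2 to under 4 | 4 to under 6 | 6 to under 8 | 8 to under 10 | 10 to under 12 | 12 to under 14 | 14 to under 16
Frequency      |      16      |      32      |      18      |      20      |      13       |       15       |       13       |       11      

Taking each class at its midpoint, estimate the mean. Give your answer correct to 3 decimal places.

Midpoints: 1, 3, 5, 7, 9, 11, 13, 15
Σfm = 16×1 + 32×3 + 18×5 + 20×7 + 13×9 + 15×11 + 13×13 + 11×15 = 958
n = Σf = 138
Mean = 958 / 138 = 6.9420

6.942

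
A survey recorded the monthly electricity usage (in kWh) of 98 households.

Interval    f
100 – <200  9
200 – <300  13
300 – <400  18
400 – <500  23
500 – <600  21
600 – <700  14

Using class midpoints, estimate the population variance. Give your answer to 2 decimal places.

22761.35

Midpoints: 150, 250, 350, 450, 550, 650
n = 98, Σfm = 41900, mean = 427.5510
Σfm² = 20145000
Σf(m − x̄)² = Σfm² − (Σfm)²/n = 20145000 − 41900²/98 = 2230612.2449
Population variance = 2230612.2449 / 98 = 22761.3494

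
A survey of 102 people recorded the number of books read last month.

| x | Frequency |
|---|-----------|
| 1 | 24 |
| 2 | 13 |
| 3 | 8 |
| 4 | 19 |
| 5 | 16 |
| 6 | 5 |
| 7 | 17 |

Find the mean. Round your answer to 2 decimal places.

3.72

Values: 1, 2, 3, 4, 5, 6, 7
Σfx = 24×1 + 13×2 + 8×3 + 19×4 + 16×5 + 5×6 + 17×7 = 379
n = Σf = 102
Mean = 379 / 102 = 3.7157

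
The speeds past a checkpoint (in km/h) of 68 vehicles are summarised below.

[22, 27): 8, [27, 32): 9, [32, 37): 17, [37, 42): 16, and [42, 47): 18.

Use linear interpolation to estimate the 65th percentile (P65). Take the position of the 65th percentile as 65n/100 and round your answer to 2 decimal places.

40.19

Cumulative frequencies: 8, 17, 34, 50, 68
n = 68; position = 65n/100 = 44.2.
This falls in the class [37, 42): L = 37, F = 34, f = 16, h = 5.
65th percentile ≈ 37 + ((44.2 − 34) / 16) × 5 = 40.1875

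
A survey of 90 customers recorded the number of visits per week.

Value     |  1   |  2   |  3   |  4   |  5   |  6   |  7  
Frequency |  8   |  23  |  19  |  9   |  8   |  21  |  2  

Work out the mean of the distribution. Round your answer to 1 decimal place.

Values: 1, 2, 3, 4, 5, 6, 7
Σfx = 8×1 + 23×2 + 19×3 + 9×4 + 8×5 + 21×6 + 2×7 = 327
n = Σf = 90
Mean = 327 / 90 = 3.6333

3.6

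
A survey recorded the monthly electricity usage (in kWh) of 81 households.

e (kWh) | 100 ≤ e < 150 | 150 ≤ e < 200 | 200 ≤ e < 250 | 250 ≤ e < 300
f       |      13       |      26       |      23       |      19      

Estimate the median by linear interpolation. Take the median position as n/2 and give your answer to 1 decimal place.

203.3

Cumulative frequencies: 13, 39, 62, 81
n = 81; position = n/2 = 40.5.
This falls in the class 200 ≤ e < 250: L = 200, F = 39, f = 23, h = 50.
Median ≈ 200 + ((40.5 − 39) / 23) × 50 = 203.2609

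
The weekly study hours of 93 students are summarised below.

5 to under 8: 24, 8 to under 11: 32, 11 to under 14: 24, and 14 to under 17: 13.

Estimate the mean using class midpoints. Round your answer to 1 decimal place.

Midpoints: 6.5, 9.5, 12.5, 15.5
Σfm = 24×6.5 + 32×9.5 + 24×12.5 + 13×15.5 = 961.5
n = Σf = 93
Mean = 961.5 / 93 = 10.3387

10.3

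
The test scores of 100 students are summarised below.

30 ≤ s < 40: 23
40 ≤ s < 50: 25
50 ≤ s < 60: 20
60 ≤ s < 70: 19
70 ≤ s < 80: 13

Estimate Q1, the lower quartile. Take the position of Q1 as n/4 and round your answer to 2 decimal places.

40.80

Cumulative frequencies: 23, 48, 68, 87, 100
n = 100; position = n/4 = 25.
This falls in the class 40 ≤ s < 50: L = 40, F = 23, f = 25, h = 10.
Lower quartile ≈ 40 + ((25 − 23) / 25) × 10 = 40.8000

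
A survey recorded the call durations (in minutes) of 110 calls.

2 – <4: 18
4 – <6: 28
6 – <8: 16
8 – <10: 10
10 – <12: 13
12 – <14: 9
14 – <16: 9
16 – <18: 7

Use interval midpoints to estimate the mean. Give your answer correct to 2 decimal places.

8.27

Midpoints: 3, 5, 7, 9, 11, 13, 15, 17
Σfm = 18×3 + 28×5 + 16×7 + 10×9 + 13×11 + 9×13 + 9×15 + 7×17 = 910
n = Σf = 110
Mean = 910 / 110 = 8.2727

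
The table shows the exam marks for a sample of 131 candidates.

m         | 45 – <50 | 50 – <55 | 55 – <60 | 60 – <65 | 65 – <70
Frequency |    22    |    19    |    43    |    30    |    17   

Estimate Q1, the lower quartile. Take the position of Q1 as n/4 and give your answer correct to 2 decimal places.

52.83

Cumulative frequencies: 22, 41, 84, 114, 131
n = 131; position = n/4 = 32.75.
This falls in the class 50 – <55: L = 50, F = 22, f = 19, h = 5.
Lower quartile ≈ 50 + ((32.75 − 22) / 19) × 5 = 52.8289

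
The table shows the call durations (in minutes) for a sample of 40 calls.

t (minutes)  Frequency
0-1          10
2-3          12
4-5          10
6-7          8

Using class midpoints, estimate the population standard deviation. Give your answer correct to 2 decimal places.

Midpoints: 0.5, 2.5, 4.5, 6.5
n = 40, Σfm = 132, mean = 3.3000
Σfm² = 618
Σf(m − x̄)² = Σfm² − (Σfm)²/n = 618 − 132²/40 = 182.4000
Population variance = 182.4000 / 40 = 4.5600
Standard deviation = √4.5600 = 2.1354

2.14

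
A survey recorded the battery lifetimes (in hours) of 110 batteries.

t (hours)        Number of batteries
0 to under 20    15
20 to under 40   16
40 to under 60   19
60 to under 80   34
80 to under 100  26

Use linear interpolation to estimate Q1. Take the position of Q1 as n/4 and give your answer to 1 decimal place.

35.6

Cumulative frequencies: 15, 31, 50, 84, 110
n = 110; position = n/4 = 27.5.
This falls in the class 20 to under 40: L = 20, F = 15, f = 16, h = 20.
Lower quartile ≈ 20 + ((27.5 − 15) / 16) × 20 = 35.6250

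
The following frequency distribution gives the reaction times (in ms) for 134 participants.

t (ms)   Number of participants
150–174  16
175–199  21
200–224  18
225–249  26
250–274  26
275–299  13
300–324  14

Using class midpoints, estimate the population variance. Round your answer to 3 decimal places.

2092.058

Midpoints: 162, 187, 212, 237, 262, 287, 312
n = 134, Σfm = 31408, mean = 234.3881
Σfm² = 7641996
Σf(m − x̄)² = Σfm² − (Σfm)²/n = 7641996 − 31408²/134 = 280335.8209
Population variance = 280335.8209 / 134 = 2092.0584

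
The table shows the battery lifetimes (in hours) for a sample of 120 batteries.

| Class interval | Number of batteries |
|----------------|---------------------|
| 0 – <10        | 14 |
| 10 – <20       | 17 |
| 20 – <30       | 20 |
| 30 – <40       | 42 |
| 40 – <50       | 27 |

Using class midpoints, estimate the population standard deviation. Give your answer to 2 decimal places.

12.95

Midpoints: 5, 15, 25, 35, 45
n = 120, Σfm = 3510, mean = 29.2500
Σfm² = 122800
Σf(m − x̄)² = Σfm² − (Σfm)²/n = 122800 − 3510²/120 = 20132.5000
Population variance = 20132.5000 / 120 = 167.7708
Standard deviation = √167.7708 = 12.9526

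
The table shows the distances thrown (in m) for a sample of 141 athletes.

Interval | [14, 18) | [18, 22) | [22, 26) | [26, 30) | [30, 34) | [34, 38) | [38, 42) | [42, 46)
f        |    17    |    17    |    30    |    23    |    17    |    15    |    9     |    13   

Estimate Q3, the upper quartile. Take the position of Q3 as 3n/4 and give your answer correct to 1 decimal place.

34.5

Cumulative frequencies: 17, 34, 64, 87, 104, 119, 128, 141
n = 141; position = 3n/4 = 105.75.
This falls in the class [34, 38): L = 34, F = 104, f = 15, h = 4.
Upper quartile ≈ 34 + ((105.75 − 104) / 15) × 4 = 34.4667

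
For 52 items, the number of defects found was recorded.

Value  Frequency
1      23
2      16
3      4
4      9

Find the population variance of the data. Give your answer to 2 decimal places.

Values: 1, 2, 3, 4
n = 52, Σfx = 103, mean = 1.9808
Σfx² = 267
Σf(x − x̄)² = Σfx² − (Σfx)²/n = 267 − 103²/52 = 62.9808
Population variance = 62.9808 / 52 = 1.2112

1.21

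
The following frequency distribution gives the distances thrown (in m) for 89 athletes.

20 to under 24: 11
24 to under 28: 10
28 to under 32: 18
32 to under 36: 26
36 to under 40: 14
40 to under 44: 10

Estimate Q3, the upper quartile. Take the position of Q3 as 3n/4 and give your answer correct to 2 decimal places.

36.50

Cumulative frequencies: 11, 21, 39, 65, 79, 89
n = 89; position = 3n/4 = 66.75.
This falls in the class 36 to under 40: L = 36, F = 65, f = 14, h = 4.
Upper quartile ≈ 36 + ((66.75 − 65) / 14) × 4 = 36.5000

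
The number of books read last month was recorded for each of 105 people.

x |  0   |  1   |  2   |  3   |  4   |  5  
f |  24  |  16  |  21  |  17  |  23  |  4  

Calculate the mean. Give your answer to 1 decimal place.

Values: 0, 1, 2, 3, 4, 5
Σfx = 24×0 + 16×1 + 21×2 + 17×3 + 23×4 + 4×5 = 221
n = Σf = 105
Mean = 221 / 105 = 2.1048

2.1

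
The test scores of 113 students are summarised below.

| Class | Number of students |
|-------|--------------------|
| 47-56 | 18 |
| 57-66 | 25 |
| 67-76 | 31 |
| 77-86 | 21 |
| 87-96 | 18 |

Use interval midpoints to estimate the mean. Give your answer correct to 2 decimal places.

Midpoints: 51.5, 61.5, 71.5, 81.5, 91.5
Σfm = 18×51.5 + 25×61.5 + 31×71.5 + 21×81.5 + 18×91.5 = 8039.5
n = Σf = 113
Mean = 8039.5 / 113 = 71.1460

71.15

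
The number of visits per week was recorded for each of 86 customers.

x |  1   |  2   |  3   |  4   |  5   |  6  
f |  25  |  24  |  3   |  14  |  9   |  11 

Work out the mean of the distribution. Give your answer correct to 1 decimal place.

Values: 1, 2, 3, 4, 5, 6
Σfx = 25×1 + 24×2 + 3×3 + 14×4 + 9×5 + 11×6 = 249
n = Σf = 86
Mean = 249 / 86 = 2.8953

2.9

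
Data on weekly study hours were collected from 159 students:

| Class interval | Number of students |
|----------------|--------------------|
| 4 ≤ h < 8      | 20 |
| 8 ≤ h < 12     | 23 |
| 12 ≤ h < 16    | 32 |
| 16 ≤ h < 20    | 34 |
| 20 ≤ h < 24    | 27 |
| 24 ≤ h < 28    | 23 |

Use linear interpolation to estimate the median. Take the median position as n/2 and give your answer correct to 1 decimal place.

16.5

Cumulative frequencies: 20, 43, 75, 109, 136, 159
n = 159; position = n/2 = 79.5.
This falls in the class 16 ≤ h < 20: L = 16, F = 75, f = 34, h = 4.
Median ≈ 16 + ((79.5 − 75) / 34) × 4 = 16.5294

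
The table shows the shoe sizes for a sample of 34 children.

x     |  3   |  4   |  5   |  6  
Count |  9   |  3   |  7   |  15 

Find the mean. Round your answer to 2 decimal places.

Values: 3, 4, 5, 6
Σfx = 9×3 + 3×4 + 7×5 + 15×6 = 164
n = Σf = 34
Mean = 164 / 34 = 4.8235

4.82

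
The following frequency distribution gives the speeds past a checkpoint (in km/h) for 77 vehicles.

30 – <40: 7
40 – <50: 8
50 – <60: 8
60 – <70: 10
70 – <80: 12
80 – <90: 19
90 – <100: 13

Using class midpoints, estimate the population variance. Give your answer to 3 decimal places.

367.347

Midpoints: 35, 45, 55, 65, 75, 85, 95
n = 77, Σfm = 5445, mean = 70.7143
Σfm² = 413325
Σf(m − x̄)² = Σfm² − (Σfm)²/n = 413325 − 5445²/77 = 28285.7143
Population variance = 28285.7143 / 77 = 367.3469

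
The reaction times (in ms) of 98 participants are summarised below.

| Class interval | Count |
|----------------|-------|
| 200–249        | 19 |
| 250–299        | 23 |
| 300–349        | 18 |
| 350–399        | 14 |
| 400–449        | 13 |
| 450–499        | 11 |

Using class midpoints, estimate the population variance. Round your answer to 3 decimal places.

6697.209

Midpoints: 224.5, 274.5, 324.5, 374.5, 424.5, 474.5
n = 98, Σfm = 32401, mean = 330.6224
Σfm² = 11368824.5
Σf(m − x̄)² = Σfm² − (Σfm)²/n = 11368824.5 − 32401²/98 = 656326.5306
Population variance = 656326.5306 / 98 = 6697.2095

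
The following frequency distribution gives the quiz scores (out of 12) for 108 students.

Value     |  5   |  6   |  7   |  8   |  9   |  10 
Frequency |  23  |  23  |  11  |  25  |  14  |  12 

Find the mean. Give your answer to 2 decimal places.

7.19

Values: 5, 6, 7, 8, 9, 10
Σfx = 23×5 + 23×6 + 11×7 + 25×8 + 14×9 + 12×10 = 776
n = Σf = 108
Mean = 776 / 108 = 7.1852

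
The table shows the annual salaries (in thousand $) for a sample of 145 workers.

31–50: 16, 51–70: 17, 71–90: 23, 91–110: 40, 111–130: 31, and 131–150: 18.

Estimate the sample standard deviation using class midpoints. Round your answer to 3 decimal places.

30.187

Midpoints: 40.5, 60.5, 80.5, 100.5, 120.5, 140.5
n = 145, Σfm = 13812.5, mean = 95.2586
Σfm² = 1446976.25
Σf(m − x̄)² = Σfm² − (Σfm)²/n = 1446976.25 − 13812.5²/145 = 131216.5517
Sample variance = 131216.5517 / 144 = 911.2261
Standard deviation = √911.2261 = 30.1865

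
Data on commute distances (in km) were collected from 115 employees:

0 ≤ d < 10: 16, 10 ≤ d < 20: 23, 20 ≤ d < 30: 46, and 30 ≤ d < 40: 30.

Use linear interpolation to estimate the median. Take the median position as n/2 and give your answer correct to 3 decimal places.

24.022

Cumulative frequencies: 16, 39, 85, 115
n = 115; position = n/2 = 57.5.
This falls in the class 20 ≤ d < 30: L = 20, F = 39, f = 46, h = 10.
Median ≈ 20 + ((57.5 − 39) / 46) × 10 = 24.0217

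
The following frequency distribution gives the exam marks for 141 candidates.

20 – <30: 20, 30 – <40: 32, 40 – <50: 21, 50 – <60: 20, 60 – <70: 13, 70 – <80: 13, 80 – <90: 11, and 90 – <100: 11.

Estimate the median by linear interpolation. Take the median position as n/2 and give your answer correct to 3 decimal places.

Cumulative frequencies: 20, 52, 73, 93, 106, 119, 130, 141
n = 141; position = n/2 = 70.5.
This falls in the class 40 – <50: L = 40, F = 52, f = 21, h = 10.
Median ≈ 40 + ((70.5 − 52) / 21) × 10 = 48.8095

48.810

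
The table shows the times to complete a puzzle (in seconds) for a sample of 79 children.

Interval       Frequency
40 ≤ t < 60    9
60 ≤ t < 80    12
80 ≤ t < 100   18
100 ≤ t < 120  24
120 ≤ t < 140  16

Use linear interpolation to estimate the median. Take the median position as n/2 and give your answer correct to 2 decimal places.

Cumulative frequencies: 9, 21, 39, 63, 79
n = 79; position = n/2 = 39.5.
This falls in the class 100 ≤ t < 120: L = 100, F = 39, f = 24, h = 20.
Median ≈ 100 + ((39.5 − 39) / 24) × 20 = 100.4167

100.42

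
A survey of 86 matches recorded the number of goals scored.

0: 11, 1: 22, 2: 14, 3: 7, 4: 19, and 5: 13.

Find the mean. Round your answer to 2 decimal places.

Values: 0, 1, 2, 3, 4, 5
Σfx = 11×0 + 22×1 + 14×2 + 7×3 + 19×4 + 13×5 = 212
n = Σf = 86
Mean = 212 / 86 = 2.4651

2.47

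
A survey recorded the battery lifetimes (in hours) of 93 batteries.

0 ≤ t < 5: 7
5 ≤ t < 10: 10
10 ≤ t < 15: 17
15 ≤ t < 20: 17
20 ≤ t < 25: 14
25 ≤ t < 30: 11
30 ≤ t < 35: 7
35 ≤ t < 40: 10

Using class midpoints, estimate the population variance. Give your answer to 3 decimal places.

103.399

Midpoints: 2.5, 7.5, 12.5, 17.5, 22.5, 27.5, 32.5, 37.5
n = 93, Σfm = 1822.5, mean = 19.5968
Σfm² = 45331.25
Σf(m − x̄)² = Σfm² − (Σfm)²/n = 45331.25 − 1822.5²/93 = 9616.1290
Population variance = 9616.1290 / 93 = 103.3992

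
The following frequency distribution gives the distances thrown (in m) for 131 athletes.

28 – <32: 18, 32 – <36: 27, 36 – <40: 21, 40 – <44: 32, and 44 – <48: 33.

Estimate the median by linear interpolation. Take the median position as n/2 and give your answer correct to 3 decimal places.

Cumulative frequencies: 18, 45, 66, 98, 131
n = 131; position = n/2 = 65.5.
This falls in the class 36 – <40: L = 36, F = 45, f = 21, h = 4.
Median ≈ 36 + ((65.5 − 45) / 21) × 4 = 39.9048

39.905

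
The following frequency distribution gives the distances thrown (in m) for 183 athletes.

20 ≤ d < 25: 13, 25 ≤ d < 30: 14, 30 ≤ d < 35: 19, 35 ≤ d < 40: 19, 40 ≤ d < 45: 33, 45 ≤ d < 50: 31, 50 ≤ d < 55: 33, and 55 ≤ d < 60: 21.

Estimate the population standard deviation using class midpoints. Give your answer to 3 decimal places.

Midpoints: 22.5, 27.5, 32.5, 37.5, 42.5, 47.5, 52.5, 57.5
n = 183, Σfm = 7822.5, mean = 42.7459
Σfm² = 353893.75
Σf(m − x̄)² = Σfm² − (Σfm)²/n = 353893.75 − 7822.5²/183 = 19513.9344
Population variance = 19513.9344 / 183 = 106.6335
Standard deviation = √106.6335 = 10.3264

10.326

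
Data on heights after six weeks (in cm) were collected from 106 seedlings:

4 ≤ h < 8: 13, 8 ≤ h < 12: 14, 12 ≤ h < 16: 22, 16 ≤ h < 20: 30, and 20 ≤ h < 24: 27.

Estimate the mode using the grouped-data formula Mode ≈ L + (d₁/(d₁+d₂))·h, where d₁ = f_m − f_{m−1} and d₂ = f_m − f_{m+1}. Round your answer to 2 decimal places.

Modal class: 16 ≤ h < 20 (highest frequency 30).
d₁ = 30 − 22 = 8, d₂ = 30 − 27 = 3
Mode ≈ 16 + (8/(8+3)) × 4 = 16 + 2.9091 = 18.9091

18.91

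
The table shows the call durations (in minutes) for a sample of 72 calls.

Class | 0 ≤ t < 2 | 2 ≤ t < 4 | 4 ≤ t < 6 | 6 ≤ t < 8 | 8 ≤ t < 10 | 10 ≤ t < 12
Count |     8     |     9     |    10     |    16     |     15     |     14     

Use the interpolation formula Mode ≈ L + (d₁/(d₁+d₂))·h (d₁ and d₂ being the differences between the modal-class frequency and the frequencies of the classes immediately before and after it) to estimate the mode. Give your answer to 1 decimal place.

7.7

Modal class: 6 ≤ t < 8 (highest frequency 16).
d₁ = 16 − 10 = 6, d₂ = 16 − 15 = 1
Mode ≈ 6 + (6/(6+1)) × 2 = 6 + 1.7143 = 7.7143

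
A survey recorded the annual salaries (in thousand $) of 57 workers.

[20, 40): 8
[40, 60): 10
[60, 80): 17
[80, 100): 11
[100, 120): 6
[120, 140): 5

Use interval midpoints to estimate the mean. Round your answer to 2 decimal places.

Midpoints: 30, 50, 70, 90, 110, 130
Σfm = 8×30 + 10×50 + 17×70 + 11×90 + 6×110 + 5×130 = 4230
n = Σf = 57
Mean = 4230 / 57 = 74.2105

74.21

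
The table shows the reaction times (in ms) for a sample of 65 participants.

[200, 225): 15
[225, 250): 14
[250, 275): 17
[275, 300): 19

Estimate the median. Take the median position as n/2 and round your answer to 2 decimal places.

Cumulative frequencies: 15, 29, 46, 65
n = 65; position = n/2 = 32.5.
This falls in the class [250, 275): L = 250, F = 29, f = 17, h = 25.
Median ≈ 250 + ((32.5 − 29) / 17) × 25 = 255.1471

255.15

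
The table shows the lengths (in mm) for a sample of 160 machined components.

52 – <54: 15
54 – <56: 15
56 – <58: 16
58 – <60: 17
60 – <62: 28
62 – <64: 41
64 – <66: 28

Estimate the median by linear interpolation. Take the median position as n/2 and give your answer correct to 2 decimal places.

61.21

Cumulative frequencies: 15, 30, 46, 63, 91, 132, 160
n = 160; position = n/2 = 80.
This falls in the class 60 – <62: L = 60, F = 63, f = 28, h = 2.
Median ≈ 60 + ((80 − 63) / 28) × 2 = 61.2143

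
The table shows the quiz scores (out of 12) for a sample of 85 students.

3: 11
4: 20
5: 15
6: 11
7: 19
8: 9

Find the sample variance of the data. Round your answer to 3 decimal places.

2.600

Values: 3, 4, 5, 6, 7, 8
n = 85, Σfx = 459, mean = 5.4000
Σfx² = 2697
Σf(x − x̄)² = Σfx² − (Σfx)²/n = 2697 − 459²/85 = 218.4000
Sample variance = 218.4000 / 84 = 2.6000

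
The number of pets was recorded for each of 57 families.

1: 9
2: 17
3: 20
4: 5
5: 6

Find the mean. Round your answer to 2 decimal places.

2.68

Values: 1, 2, 3, 4, 5
Σfx = 9×1 + 17×2 + 20×3 + 5×4 + 6×5 = 153
n = Σf = 57
Mean = 153 / 57 = 2.6842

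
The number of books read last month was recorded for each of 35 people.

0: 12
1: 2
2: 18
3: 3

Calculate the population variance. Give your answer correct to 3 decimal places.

Values: 0, 1, 2, 3
n = 35, Σfx = 47, mean = 1.3429
Σfx² = 101
Σf(x − x̄)² = Σfx² − (Σfx)²/n = 101 − 47²/35 = 37.8857
Population variance = 37.8857 / 35 = 1.0824

1.082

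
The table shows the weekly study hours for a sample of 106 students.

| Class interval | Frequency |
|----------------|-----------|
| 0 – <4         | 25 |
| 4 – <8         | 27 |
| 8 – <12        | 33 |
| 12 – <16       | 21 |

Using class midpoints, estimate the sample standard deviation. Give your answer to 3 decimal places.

Midpoints: 2, 6, 10, 14
n = 106, Σfm = 836, mean = 7.8868
Σfm² = 8488
Σf(m − x̄)² = Σfm² − (Σfm)²/n = 8488 − 836²/106 = 1894.6415
Sample variance = 1894.6415 / 105 = 18.0442
Standard deviation = √18.0442 = 4.2478

4.248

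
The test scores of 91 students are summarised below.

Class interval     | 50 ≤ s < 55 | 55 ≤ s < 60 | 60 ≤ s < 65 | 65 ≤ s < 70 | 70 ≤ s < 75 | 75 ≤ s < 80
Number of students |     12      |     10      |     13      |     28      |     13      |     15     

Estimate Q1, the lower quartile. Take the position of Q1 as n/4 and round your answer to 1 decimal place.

Cumulative frequencies: 12, 22, 35, 63, 76, 91
n = 91; position = n/4 = 22.75.
This falls in the class 60 ≤ s < 65: L = 60, F = 22, f = 13, h = 5.
Lower quartile ≈ 60 + ((22.75 − 22) / 13) × 5 = 60.2885

60.3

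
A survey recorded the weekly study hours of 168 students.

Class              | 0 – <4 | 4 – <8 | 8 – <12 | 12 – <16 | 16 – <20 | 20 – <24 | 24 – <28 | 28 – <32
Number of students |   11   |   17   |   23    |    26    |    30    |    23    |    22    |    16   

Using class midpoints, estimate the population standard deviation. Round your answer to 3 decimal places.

8.082

Midpoints: 2, 6, 10, 14, 18, 22, 26, 30
n = 168, Σfm = 2816, mean = 16.7619
Σfm² = 58176
Σf(m − x̄)² = Σfm² − (Σfm)²/n = 58176 − 2816²/168 = 10974.4762
Population variance = 10974.4762 / 168 = 65.3243
Standard deviation = √65.3243 = 8.0823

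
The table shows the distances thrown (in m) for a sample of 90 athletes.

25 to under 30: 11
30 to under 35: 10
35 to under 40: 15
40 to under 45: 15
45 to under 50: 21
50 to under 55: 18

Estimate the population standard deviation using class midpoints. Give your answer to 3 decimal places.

8.261

Midpoints: 27.5, 32.5, 37.5, 42.5, 47.5, 52.5
n = 90, Σfm = 3770, mean = 41.8889
Σfm² = 164062.5
Σf(m − x̄)² = Σfm² − (Σfm)²/n = 164062.5 − 3770²/90 = 6141.3889
Population variance = 6141.3889 / 90 = 68.2377
Standard deviation = √68.2377 = 8.2606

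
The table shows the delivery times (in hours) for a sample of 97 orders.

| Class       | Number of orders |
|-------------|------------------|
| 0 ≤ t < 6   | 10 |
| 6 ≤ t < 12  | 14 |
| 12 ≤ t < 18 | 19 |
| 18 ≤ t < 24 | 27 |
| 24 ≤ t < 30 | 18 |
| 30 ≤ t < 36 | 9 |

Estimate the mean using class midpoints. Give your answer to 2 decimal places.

Midpoints: 3, 9, 15, 21, 27, 33
Σfm = 10×3 + 14×9 + 19×15 + 27×21 + 18×27 + 9×33 = 1791
n = Σf = 97
Mean = 1791 / 97 = 18.4639

18.46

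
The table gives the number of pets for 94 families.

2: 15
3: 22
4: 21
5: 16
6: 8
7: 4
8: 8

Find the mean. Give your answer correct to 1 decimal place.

Values: 2, 3, 4, 5, 6, 7, 8
Σfx = 15×2 + 22×3 + 21×4 + 16×5 + 8×6 + 4×7 + 8×8 = 400
n = Σf = 94
Mean = 400 / 94 = 4.2553

4.3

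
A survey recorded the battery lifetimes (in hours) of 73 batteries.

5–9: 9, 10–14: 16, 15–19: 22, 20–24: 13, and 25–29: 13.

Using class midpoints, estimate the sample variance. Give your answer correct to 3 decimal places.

Midpoints: 7, 12, 17, 22, 27
n = 73, Σfm = 1266, mean = 17.3425
Σfm² = 24872
Σf(m − x̄)² = Σfm² − (Σfm)²/n = 24872 − 1266²/73 = 2916.4384
Sample variance = 2916.4384 / 72 = 40.5061

40.506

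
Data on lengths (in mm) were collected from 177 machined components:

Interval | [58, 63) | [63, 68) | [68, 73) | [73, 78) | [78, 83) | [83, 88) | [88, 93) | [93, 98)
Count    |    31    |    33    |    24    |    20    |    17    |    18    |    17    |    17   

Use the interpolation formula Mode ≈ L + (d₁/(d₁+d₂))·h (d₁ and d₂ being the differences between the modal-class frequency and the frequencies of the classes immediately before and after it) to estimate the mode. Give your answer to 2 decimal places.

Modal class: [63, 68) (highest frequency 33).
d₁ = 33 − 31 = 2, d₂ = 33 − 24 = 9
Mode ≈ 63 + (2/(2+9)) × 5 = 63 + 0.9091 = 63.9091

63.91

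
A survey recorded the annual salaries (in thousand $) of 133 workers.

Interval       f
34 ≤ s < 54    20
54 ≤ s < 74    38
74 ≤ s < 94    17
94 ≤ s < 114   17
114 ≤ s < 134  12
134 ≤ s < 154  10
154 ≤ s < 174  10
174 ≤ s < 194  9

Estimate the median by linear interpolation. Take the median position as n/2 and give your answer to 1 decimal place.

Cumulative frequencies: 20, 58, 75, 92, 104, 114, 124, 133
n = 133; position = n/2 = 66.5.
This falls in the class 74 ≤ s < 94: L = 74, F = 58, f = 17, h = 20.
Median ≈ 74 + ((66.5 − 58) / 17) × 20 = 84.0000

84.0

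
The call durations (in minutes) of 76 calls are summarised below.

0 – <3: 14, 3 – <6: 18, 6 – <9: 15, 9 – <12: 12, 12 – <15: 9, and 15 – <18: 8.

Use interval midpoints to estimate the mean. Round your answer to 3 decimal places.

7.816

Midpoints: 1.5, 4.5, 7.5, 10.5, 13.5, 16.5
Σfm = 14×1.5 + 18×4.5 + 15×7.5 + 12×10.5 + 9×13.5 + 8×16.5 = 594
n = Σf = 76
Mean = 594 / 76 = 7.8158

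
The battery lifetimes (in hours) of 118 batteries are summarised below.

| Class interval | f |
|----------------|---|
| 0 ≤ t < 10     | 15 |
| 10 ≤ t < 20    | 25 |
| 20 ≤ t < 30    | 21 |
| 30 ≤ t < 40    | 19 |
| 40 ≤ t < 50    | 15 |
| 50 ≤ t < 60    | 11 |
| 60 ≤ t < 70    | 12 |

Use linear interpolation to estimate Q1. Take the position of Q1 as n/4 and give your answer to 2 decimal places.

Cumulative frequencies: 15, 40, 61, 80, 95, 106, 118
n = 118; position = n/4 = 29.5.
This falls in the class 10 ≤ t < 20: L = 10, F = 15, f = 25, h = 10.
Lower quartile ≈ 10 + ((29.5 − 15) / 25) × 10 = 15.8000

15.80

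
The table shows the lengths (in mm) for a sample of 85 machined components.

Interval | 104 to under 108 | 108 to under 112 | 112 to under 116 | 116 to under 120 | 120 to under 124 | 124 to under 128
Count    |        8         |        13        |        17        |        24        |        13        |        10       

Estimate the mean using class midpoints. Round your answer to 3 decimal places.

116.400

Midpoints: 106, 110, 114, 118, 122, 126
Σfm = 8×106 + 13×110 + 17×114 + 24×118 + 13×122 + 10×126 = 9894
n = Σf = 85
Mean = 9894 / 85 = 116.4000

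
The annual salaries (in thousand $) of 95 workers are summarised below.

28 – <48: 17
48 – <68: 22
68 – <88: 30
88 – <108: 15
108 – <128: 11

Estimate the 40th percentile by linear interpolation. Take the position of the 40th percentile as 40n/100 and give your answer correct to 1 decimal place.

Cumulative frequencies: 17, 39, 69, 84, 95
n = 95; position = 40n/100 = 38.
This falls in the class 48 – <68: L = 48, F = 17, f = 22, h = 20.
40th percentile ≈ 48 + ((38 − 17) / 22) × 20 = 67.0909

67.1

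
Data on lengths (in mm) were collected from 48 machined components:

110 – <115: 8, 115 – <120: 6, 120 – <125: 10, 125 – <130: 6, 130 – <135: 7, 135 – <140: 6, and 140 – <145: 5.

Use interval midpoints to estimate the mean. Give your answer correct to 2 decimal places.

Midpoints: 112.5, 117.5, 122.5, 127.5, 132.5, 137.5, 142.5
Σfm = 8×112.5 + 6×117.5 + 10×122.5 + 6×127.5 + 7×132.5 + 6×137.5 + 5×142.5 = 6060
n = Σf = 48
Mean = 6060 / 48 = 126.2500

126.25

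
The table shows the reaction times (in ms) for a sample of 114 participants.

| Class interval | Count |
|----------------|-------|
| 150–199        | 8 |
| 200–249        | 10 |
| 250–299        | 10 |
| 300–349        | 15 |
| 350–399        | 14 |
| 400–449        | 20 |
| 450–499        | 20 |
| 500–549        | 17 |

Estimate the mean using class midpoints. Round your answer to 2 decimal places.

380.64

Midpoints: 174.5, 224.5, 274.5, 324.5, 374.5, 424.5, 474.5, 524.5
Σfm = 8×174.5 + 10×224.5 + 10×274.5 + 15×324.5 + 14×374.5 + 20×424.5 + 20×474.5 + 17×524.5 = 43393
n = Σf = 114
Mean = 43393 / 114 = 380.6404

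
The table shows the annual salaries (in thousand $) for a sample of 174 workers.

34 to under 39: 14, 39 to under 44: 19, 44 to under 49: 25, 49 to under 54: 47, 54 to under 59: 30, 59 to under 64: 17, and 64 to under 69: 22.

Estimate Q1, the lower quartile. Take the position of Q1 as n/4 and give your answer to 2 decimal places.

46.10

Cumulative frequencies: 14, 33, 58, 105, 135, 152, 174
n = 174; position = n/4 = 43.5.
This falls in the class 44 to under 49: L = 44, F = 33, f = 25, h = 5.
Lower quartile ≈ 44 + ((43.5 − 33) / 25) × 5 = 46.1000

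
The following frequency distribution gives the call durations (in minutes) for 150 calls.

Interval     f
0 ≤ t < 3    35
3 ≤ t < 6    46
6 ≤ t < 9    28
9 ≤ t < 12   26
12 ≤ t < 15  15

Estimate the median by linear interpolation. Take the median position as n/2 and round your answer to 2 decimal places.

5.61

Cumulative frequencies: 35, 81, 109, 135, 150
n = 150; position = n/2 = 75.
This falls in the class 3 ≤ t < 6: L = 3, F = 35, f = 46, h = 3.
Median ≈ 3 + ((75 − 35) / 46) × 3 = 5.6087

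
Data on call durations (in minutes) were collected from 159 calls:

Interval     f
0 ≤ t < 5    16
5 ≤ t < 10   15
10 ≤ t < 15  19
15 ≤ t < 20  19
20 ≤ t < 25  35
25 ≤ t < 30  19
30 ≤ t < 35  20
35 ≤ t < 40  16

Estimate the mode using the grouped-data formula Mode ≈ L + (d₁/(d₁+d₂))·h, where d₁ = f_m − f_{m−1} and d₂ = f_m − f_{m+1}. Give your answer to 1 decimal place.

Modal class: 20 ≤ t < 25 (highest frequency 35).
d₁ = 35 − 19 = 16, d₂ = 35 − 19 = 16
Mode ≈ 20 + (16/(16+16)) × 5 = 20 + 2.5000 = 22.5000

22.5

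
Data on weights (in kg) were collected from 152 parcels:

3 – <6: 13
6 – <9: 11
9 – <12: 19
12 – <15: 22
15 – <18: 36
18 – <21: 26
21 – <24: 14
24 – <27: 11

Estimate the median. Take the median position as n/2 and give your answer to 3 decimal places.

Cumulative frequencies: 13, 24, 43, 65, 101, 127, 141, 152
n = 152; position = n/2 = 76.
This falls in the class 15 – <18: L = 15, F = 65, f = 36, h = 3.
Median ≈ 15 + ((76 − 65) / 36) × 3 = 15.9167

15.917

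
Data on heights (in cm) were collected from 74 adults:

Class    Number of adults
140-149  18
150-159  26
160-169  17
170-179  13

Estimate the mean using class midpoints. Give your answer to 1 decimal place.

157.9

Midpoints: 144.5, 154.5, 164.5, 174.5
Σfm = 18×144.5 + 26×154.5 + 17×164.5 + 13×174.5 = 11683
n = Σf = 74
Mean = 11683 / 74 = 157.8784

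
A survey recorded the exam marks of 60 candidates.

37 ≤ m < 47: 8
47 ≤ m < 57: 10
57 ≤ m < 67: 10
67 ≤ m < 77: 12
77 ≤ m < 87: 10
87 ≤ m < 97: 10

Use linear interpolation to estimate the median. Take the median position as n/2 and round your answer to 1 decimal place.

Cumulative frequencies: 8, 18, 28, 40, 50, 60
n = 60; position = n/2 = 30.
This falls in the class 67 ≤ m < 77: L = 67, F = 28, f = 12, h = 10.
Median ≈ 67 + ((30 − 28) / 12) × 10 = 68.6667

68.7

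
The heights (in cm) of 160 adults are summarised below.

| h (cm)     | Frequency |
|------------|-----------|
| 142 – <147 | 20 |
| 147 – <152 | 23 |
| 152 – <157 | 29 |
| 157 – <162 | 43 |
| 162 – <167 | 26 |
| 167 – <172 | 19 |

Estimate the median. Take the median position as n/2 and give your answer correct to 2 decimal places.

Cumulative frequencies: 20, 43, 72, 115, 141, 160
n = 160; position = n/2 = 80.
This falls in the class 157 – <162: L = 157, F = 72, f = 43, h = 5.
Median ≈ 157 + ((80 − 72) / 43) × 5 = 157.9302

157.93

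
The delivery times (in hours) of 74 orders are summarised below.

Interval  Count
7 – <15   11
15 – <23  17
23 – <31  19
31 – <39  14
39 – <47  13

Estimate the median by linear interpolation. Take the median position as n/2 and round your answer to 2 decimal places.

26.79

Cumulative frequencies: 11, 28, 47, 61, 74
n = 74; position = n/2 = 37.
This falls in the class 23 – <31: L = 23, F = 28, f = 19, h = 8.
Median ≈ 23 + ((37 − 28) / 19) × 8 = 26.7895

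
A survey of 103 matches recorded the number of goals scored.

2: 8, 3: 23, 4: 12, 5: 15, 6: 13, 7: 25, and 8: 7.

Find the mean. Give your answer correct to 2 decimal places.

Values: 2, 3, 4, 5, 6, 7, 8
Σfx = 8×2 + 23×3 + 12×4 + 15×5 + 13×6 + 25×7 + 7×8 = 517
n = Σf = 103
Mean = 517 / 103 = 5.0194

5.02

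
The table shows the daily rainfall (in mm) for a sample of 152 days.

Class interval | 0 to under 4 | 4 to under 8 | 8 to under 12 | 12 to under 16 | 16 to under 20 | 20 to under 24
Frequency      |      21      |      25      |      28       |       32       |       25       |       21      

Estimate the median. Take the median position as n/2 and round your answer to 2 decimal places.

Cumulative frequencies: 21, 46, 74, 106, 131, 152
n = 152; position = n/2 = 76.
This falls in the class 12 to under 16: L = 12, F = 74, f = 32, h = 4.
Median ≈ 12 + ((76 − 74) / 32) × 4 = 12.2500

12.25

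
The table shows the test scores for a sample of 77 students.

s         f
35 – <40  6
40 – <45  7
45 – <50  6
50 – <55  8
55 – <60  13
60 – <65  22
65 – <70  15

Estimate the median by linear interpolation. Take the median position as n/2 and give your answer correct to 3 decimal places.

Cumulative frequencies: 6, 13, 19, 27, 40, 62, 77
n = 77; position = n/2 = 38.5.
This falls in the class 55 – <60: L = 55, F = 27, f = 13, h = 5.
Median ≈ 55 + ((38.5 − 27) / 13) × 5 = 59.4231

59.423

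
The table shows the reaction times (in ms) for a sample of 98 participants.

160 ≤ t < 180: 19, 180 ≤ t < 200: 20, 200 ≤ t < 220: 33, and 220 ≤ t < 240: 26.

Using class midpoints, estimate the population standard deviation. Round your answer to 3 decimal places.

Midpoints: 170, 190, 210, 230
n = 98, Σfm = 19940, mean = 203.4694
Σfm² = 4101800
Σf(m − x̄)² = Σfm² − (Σfm)²/n = 4101800 − 19940²/98 = 44620.4082
Population variance = 44620.4082 / 98 = 455.3103
Standard deviation = √455.3103 = 21.3380

21.338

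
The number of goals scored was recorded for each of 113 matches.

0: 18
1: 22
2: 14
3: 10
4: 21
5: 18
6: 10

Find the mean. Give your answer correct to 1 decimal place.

2.8

Values: 0, 1, 2, 3, 4, 5, 6
Σfx = 18×0 + 22×1 + 14×2 + 10×3 + 21×4 + 18×5 + 10×6 = 314
n = Σf = 113
Mean = 314 / 113 = 2.7788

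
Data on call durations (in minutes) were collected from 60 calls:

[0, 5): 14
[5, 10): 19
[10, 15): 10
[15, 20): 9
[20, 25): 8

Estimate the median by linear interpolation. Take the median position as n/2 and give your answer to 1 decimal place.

9.2

Cumulative frequencies: 14, 33, 43, 52, 60
n = 60; position = n/2 = 30.
This falls in the class [5, 10): L = 5, F = 14, f = 19, h = 5.
Median ≈ 5 + ((30 − 14) / 19) × 5 = 9.2105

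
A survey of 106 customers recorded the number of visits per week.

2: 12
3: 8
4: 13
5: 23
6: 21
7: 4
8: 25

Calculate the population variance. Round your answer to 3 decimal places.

Values: 2, 3, 4, 5, 6, 7, 8
n = 106, Σfx = 569, mean = 5.3679
Σfx² = 3455
Σf(x − x̄)² = Σfx² − (Σfx)²/n = 3455 − 569²/106 = 400.6509
Population variance = 400.6509 / 106 = 3.7797

3.780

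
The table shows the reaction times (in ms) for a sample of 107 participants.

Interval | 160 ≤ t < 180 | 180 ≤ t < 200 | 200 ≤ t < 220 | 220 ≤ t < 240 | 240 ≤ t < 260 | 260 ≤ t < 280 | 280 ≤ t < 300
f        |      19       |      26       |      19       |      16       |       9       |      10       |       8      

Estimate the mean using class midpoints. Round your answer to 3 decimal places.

Midpoints: 170, 190, 210, 230, 250, 270, 290
Σfm = 19×170 + 26×190 + 19×210 + 16×230 + 9×250 + 10×270 + 8×290 = 23110
n = Σf = 107
Mean = 23110 / 107 = 215.9813

215.981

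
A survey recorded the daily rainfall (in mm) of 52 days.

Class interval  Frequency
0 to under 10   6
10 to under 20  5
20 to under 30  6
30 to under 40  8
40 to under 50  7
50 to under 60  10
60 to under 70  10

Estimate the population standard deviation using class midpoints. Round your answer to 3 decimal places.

Midpoints: 5, 15, 25, 35, 45, 55, 65
n = 52, Σfm = 2050, mean = 39.4231
Σfm² = 101500
Σf(m − x̄)² = Σfm² − (Σfm)²/n = 101500 − 2050²/52 = 20682.6923
Population variance = 20682.6923 / 52 = 397.7441
Standard deviation = √397.7441 = 19.9435

19.944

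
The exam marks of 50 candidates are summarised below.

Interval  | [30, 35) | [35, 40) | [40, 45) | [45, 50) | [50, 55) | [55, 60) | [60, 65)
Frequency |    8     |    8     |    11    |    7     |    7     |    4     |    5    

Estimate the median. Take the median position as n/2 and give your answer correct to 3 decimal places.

44.091

Cumulative frequencies: 8, 16, 27, 34, 41, 45, 50
n = 50; position = n/2 = 25.
This falls in the class [40, 45): L = 40, F = 16, f = 11, h = 5.
Median ≈ 40 + ((25 − 16) / 11) × 5 = 44.0909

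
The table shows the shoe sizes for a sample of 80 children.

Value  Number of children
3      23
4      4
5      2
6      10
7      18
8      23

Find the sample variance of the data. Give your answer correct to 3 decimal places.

Values: 3, 4, 5, 6, 7, 8
n = 80, Σfx = 465, mean = 5.8125
Σfx² = 3035
Σf(x − x̄)² = Σfx² − (Σfx)²/n = 3035 − 465²/80 = 332.1875
Sample variance = 332.1875 / 79 = 4.2049

4.205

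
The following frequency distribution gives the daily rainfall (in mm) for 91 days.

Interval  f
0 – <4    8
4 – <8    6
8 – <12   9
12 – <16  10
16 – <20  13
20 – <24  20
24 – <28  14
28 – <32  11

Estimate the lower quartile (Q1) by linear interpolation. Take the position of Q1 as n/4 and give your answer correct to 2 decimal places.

11.89

Cumulative frequencies: 8, 14, 23, 33, 46, 66, 80, 91
n = 91; position = n/4 = 22.75.
This falls in the class 8 – <12: L = 8, F = 14, f = 9, h = 4.
Lower quartile ≈ 8 + ((22.75 − 14) / 9) × 4 = 11.8889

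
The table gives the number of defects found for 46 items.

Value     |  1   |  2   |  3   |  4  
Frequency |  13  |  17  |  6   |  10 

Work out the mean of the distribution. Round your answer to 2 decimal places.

Values: 1, 2, 3, 4
Σfx = 13×1 + 17×2 + 6×3 + 10×4 = 105
n = Σf = 46
Mean = 105 / 46 = 2.2826

2.28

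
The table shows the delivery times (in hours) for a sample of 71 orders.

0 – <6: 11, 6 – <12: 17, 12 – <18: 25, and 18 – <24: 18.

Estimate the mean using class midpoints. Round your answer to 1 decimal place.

13.2

Midpoints: 3, 9, 15, 21
Σfm = 11×3 + 17×9 + 25×15 + 18×21 = 939
n = Σf = 71
Mean = 939 / 71 = 13.2254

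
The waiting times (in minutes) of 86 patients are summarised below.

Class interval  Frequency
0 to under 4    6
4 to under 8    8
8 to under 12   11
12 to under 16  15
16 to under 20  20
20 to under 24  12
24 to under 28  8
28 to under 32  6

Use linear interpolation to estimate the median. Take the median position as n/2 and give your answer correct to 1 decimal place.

16.6

Cumulative frequencies: 6, 14, 25, 40, 60, 72, 80, 86
n = 86; position = n/2 = 43.
This falls in the class 16 to under 20: L = 16, F = 40, f = 20, h = 4.
Median ≈ 16 + ((43 − 40) / 20) × 4 = 16.6000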